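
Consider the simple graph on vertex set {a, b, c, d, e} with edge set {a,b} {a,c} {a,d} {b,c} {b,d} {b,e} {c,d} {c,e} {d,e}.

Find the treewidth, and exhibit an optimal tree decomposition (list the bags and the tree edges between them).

Each bag holds 4 vertices, so the decomposition has width 3, which upper-bounds the treewidth. On the other hand G contains the 4-clique {b, c, d, e}. A clique must lie in a single bag of any decomposition, so no decomposition can have width below 3. Combining the bounds, tw(G) = 3.

Treewidth 3.
One such decomposition:
Bags: B1 = {b, c, d, e}  B2 = {a, b, c, d}
Tree: B1–B2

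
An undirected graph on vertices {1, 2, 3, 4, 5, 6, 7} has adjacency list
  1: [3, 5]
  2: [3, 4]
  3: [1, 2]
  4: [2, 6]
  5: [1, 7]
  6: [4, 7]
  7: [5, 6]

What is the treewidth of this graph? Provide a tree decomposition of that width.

Every bag has size at most 3, so the width is 3 − 1 = 2 and tw(G) ≤ 2. For the lower bound, G contains the cycle 3–1–5–7–6–4–2–3, so G is not a forest; only forests have treewidth ≤ 1, hence tw(G) ≥ 2. Combining the bounds, tw(G) = 2.

Treewidth 2.
One such decomposition:
Bags: B1 = {1, 3, 5}  B2 = {3, 5, 7}  B3 = {3, 6, 7}  B4 = {3, 4, 6}  B5 = {2, 3, 4}
Tree: B1–B2, B2–B3, B3–B4, B4–B5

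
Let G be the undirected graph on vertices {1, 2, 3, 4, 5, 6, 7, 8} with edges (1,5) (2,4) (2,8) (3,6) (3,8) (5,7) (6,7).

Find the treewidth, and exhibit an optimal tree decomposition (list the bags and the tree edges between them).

The largest bag has 2 vertices, giving width 1; this decomposition certifies tw(G) ≤ 1. G has an edge, so its treewidth is at least 1. Therefore the treewidth is 1.

Treewidth 1.
One such decomposition:
Bags: B1 = {2, 4}  B2 = {2, 8}  B3 = {3, 8}  B4 = {3, 6}  B5 = {6, 7}  B6 = {5, 7}  B7 = {1, 5}
Tree: B1–B2, B2–B3, B3–B4, B4–B5, B5–B6, B6–B7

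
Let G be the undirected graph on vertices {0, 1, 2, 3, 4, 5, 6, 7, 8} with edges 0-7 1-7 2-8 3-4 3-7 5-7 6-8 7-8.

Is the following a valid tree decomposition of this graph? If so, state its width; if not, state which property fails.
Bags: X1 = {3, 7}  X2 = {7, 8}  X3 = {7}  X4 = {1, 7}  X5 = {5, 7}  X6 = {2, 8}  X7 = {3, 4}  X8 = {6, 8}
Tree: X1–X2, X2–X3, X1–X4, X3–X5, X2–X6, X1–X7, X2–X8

No — vertex 0 appears in no bag.

A tree decomposition must satisfy three properties: every vertex lies in some bag; for every edge, both endpoints lie together in some bag; and for every vertex, the bags containing it form a connected subtree. Here vertex 0 appears in no bag, so the decomposition is invalid.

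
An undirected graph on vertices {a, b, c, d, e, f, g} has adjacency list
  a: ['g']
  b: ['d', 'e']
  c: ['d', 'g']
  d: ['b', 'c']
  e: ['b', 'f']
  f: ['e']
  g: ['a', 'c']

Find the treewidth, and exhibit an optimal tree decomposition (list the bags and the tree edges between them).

Each bag holds 2 vertices, so the decomposition has width 1, which upper-bounds the treewidth. G has an edge, so its treewidth is at least 1. The upper and lower bounds meet at 1, so that is the treewidth.

Treewidth 1.
One such decomposition:
Bags: B1 = {e, f}  B2 = {b, e}  B3 = {b, d}  B4 = {c, d}  B5 = {c, g}  B6 = {a, g}
Tree: B1–B2, B2–B3, B3–B4, B4–B5, B5–B6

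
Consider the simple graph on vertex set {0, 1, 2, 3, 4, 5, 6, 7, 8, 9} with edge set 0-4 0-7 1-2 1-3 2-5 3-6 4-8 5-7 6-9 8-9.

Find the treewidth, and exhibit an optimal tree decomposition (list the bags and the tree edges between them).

The largest bag has 3 vertices, giving width 2; this decomposition certifies tw(G) ≤ 2. The edges 2–5–7–0–4–8–9–6–3–1–2 form a cycle, so G is not a tree and its treewidth is at least 2. Hence tw(G) = 2 exactly.

Treewidth 2.
One such decomposition:
Bags: B1 = {2, 5, 7}  B2 = {0, 2, 7}  B3 = {0, 2, 4}  B4 = {2, 4, 8}  B5 = {2, 8, 9}  B6 = {2, 6, 9}  B7 = {2, 3, 6}  B8 = {1, 2, 3}
Tree: B1–B2, B2–B3, B3–B4, B4–B5, B5–B6, B6–B7, B7–B8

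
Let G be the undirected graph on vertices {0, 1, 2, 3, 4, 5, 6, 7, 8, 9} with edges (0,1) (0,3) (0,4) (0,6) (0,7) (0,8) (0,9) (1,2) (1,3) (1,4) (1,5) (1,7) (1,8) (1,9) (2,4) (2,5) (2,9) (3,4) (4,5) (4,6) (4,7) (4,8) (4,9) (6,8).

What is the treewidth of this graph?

3

A width-3 tree decomposition is:
Bags: B1 = {0, 1, 4, 9}  B2 = {0, 1, 4, 7}  B3 = {0, 1, 4, 8}  B4 = {0, 4, 6, 8}  B5 = {1, 2, 4, 9}  B6 = {0, 1, 3, 4}  B7 = {1, 2, 4, 5}
Tree: B1–B2, B1–B3, B3–B4, B1–B5, B3–B6, B5–B7
The largest bag has 4 vertices, giving width 3; this decomposition certifies tw(G) ≤ 3. Conversely, {0, 1, 4, 8} is a clique of size 4, and the vertices of any clique must share a bag in every tree decomposition; so some bag has ≥ 4 vertices and tw(G) ≥ 3. Therefore the treewidth is 3.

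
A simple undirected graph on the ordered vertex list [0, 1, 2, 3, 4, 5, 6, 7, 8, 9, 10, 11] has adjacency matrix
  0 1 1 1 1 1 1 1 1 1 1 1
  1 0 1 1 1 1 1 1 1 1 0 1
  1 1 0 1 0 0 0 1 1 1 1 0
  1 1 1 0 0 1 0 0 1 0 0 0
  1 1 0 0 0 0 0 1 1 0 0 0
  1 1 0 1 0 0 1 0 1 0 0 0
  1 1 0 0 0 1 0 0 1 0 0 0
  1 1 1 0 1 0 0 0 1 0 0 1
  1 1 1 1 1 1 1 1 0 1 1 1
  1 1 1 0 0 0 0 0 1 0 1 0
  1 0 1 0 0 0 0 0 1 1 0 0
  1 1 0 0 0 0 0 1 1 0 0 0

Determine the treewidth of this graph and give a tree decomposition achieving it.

Every bag has size at most 5, so the width is 5 − 1 = 4 and tw(G) ≤ 4. For the lower bound, the 5 vertices {0, 1, 2, 8, 9} are pairwise adjacent, and any tree decomposition puts a clique entirely inside one bag — forcing width ≥ 4. Hence tw(G) = 4 exactly.

Treewidth 4.
Bags: B1 = {0, 1, 2, 3, 8}  B2 = {0, 1, 2, 8, 9}  B3 = {0, 1, 2, 7, 8}  B4 = {0, 1, 3, 5, 8}  B5 = {0, 1, 7, 8, 11}  B6 = {0, 1, 5, 6, 8}  B7 = {0, 2, 8, 9, 10}  B8 = {0, 1, 4, 7, 8}
Tree: B1–B2, B2–B3, B1–B4, B3–B5, B4–B6, B2–B7, B3–B8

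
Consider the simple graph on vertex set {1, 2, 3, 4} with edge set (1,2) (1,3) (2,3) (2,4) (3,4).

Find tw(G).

2

A width-2 tree decomposition is:
Bags: B1 = {1, 2, 3}  B2 = {2, 3, 4}
Tree: B1–B2
Every bag has size at most 3, so the width is 3 − 1 = 2 and tw(G) ≤ 2. For the lower bound, the 3 vertices {1, 2, 3} are pairwise adjacent, and any tree decomposition puts a clique entirely inside one bag — forcing width ≥ 2. Hence tw(G) = 2 exactly.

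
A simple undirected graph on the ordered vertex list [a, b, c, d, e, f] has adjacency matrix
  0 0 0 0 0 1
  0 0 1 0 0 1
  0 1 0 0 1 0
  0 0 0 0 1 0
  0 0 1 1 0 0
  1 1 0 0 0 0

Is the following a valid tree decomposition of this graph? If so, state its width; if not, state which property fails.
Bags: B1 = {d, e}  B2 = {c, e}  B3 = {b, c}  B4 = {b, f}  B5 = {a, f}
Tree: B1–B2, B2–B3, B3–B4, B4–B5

Yes; width 1.

Checking the three conditions: (i) the bags cover all of {a, b, c, d, e, f}; (ii) for each edge, some bag contains both endpoints; (iii) the bags containing any fixed vertex form a subtree. All hold, so the decomposition is valid with width 2 − 1 = 1.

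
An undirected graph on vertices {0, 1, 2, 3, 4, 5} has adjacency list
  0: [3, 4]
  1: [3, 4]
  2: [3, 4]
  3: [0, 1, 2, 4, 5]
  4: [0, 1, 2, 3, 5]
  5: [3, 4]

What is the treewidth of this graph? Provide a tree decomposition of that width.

Treewidth 2.
Bags: B1 = {1, 3, 4}  B2 = {0, 3, 4}  B3 = {3, 4, 5}  B4 = {2, 3, 4}
Tree: B1–B2, B2–B3, B3–B4

The largest bag has 3 vertices, giving width 2; this decomposition certifies tw(G) ≤ 2. On the other hand G contains the 3-clique {0, 3, 4}. A clique must lie in a single bag of any decomposition, so no decomposition can have width below 2. The upper and lower bounds meet at 2, so that is the treewidth.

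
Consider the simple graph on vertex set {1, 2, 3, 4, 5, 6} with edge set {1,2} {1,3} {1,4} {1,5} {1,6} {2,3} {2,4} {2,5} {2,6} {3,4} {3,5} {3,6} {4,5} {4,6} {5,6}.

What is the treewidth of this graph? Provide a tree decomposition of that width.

With just one bag of size 6, the width is 6 − 1 = 5, so tw(G) ≤ 5. For the lower bound, the 6 vertices {1, 2, 3, 4, 5, 6} are pairwise adjacent, and any tree decomposition puts a clique entirely inside one bag — forcing width ≥ 5. Hence tw(G) = 5 exactly.

Treewidth 5.
One such decomposition:
Bags: B1 = {1, 2, 3, 4, 5, 6}
Tree: (single bag)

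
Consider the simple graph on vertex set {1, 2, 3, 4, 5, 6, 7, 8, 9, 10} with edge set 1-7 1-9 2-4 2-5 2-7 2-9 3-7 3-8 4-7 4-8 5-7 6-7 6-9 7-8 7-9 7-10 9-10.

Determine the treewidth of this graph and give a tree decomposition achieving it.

Each bag holds 3 vertices, so the decomposition has width 2, which upper-bounds the treewidth. Conversely, {3, 7, 8} is a clique of size 3, and the vertices of any clique must share a bag in every tree decomposition; so some bag has ≥ 3 vertices and tw(G) ≥ 2. Hence tw(G) = 2 exactly.

Treewidth 2.
One such decomposition:
Bags: B1 = {2, 4, 7}  B2 = {4, 7, 8}  B3 = {2, 7, 9}  B4 = {3, 7, 8}  B5 = {2, 5, 7}  B6 = {6, 7, 9}  B7 = {7, 9, 10}  B8 = {1, 7, 9}
Tree: B1–B2, B1–B3, B2–B4, B3–B5, B3–B6, B3–B7, B7–B8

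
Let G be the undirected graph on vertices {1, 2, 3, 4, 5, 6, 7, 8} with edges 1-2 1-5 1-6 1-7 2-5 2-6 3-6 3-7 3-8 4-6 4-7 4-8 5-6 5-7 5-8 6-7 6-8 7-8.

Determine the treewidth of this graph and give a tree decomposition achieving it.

Treewidth 3.
One such decomposition:
Bags: B1 = {5, 6, 7, 8}  B2 = {4, 6, 7, 8}  B3 = {1, 5, 6, 7}  B4 = {1, 2, 5, 6}  B5 = {3, 6, 7, 8}
Tree: B1–B2, B1–B3, B3–B4, B2–B5

Each bag holds 4 vertices, so the decomposition has width 3, which upper-bounds the treewidth. For the lower bound, the 4 vertices {1, 2, 5, 6} are pairwise adjacent, and any tree decomposition puts a clique entirely inside one bag — forcing width ≥ 3. Hence tw(G) = 3 exactly.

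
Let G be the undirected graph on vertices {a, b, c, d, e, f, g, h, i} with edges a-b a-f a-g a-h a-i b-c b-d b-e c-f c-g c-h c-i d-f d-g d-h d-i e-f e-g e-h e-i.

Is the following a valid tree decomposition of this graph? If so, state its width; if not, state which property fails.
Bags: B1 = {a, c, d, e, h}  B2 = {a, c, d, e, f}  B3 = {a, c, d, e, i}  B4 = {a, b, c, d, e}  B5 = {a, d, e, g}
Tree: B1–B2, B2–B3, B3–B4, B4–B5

No — edge (c,g) lies in no bag.

A tree decomposition must satisfy three properties: every vertex lies in some bag; for every edge, both endpoints lie together in some bag; and for every vertex, the bags containing it form a connected subtree. Here edge (c,g) lies in no bag, so the decomposition is invalid.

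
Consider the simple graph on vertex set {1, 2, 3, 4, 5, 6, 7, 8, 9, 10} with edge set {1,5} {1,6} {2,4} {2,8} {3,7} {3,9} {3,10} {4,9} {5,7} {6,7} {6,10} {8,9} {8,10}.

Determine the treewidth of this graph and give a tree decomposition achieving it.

Every bag has size at most 3, so the width is 3 − 1 = 2 and tw(G) ≤ 2. The edges 2–4–9–8–2 form a cycle, so G is not a tree and its treewidth is at least 2. Combining the bounds, tw(G) = 2.

Treewidth 2.
Bags: B1 = {2, 4, 8}  B2 = {4, 8, 9}  B3 = {8, 9, 10}  B4 = {3, 9, 10}  B5 = {3, 6, 10}  B6 = {3, 6, 7}  B7 = {1, 6, 7}  B8 = {1, 5, 7}
Tree: B1–B2, B2–B3, B3–B4, B4–B5, B5–B6, B6–B7, B7–B8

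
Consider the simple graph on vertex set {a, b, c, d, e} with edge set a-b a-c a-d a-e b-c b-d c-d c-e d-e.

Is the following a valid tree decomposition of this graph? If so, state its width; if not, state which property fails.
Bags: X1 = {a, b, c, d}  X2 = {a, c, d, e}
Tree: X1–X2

Yes; width 3.

Checking the three conditions: (i) the bags cover all of {a, b, c, d, e}; (ii) for each edge, some bag contains both endpoints; (iii) the bags containing any fixed vertex form a subtree. All hold, so the decomposition is valid with width 4 − 1 = 3.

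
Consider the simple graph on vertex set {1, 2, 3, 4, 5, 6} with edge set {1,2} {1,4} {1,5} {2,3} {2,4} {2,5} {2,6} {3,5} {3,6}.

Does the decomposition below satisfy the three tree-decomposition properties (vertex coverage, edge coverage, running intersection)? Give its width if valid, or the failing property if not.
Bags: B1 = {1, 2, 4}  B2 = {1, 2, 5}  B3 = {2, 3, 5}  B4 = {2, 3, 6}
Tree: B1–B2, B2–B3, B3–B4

Yes; width 2.

Vertex coverage: the bags together contain {1, 2, 3, 4, 5, 6}, the full vertex set. Edge coverage: each edge of G has both endpoints in at least one bag. Running intersection: for every vertex, the bags containing it form a connected subtree. All three properties hold, so this is a valid tree decomposition of width max|bag| − 1 = 2, and hence tw(G) ≤ 2.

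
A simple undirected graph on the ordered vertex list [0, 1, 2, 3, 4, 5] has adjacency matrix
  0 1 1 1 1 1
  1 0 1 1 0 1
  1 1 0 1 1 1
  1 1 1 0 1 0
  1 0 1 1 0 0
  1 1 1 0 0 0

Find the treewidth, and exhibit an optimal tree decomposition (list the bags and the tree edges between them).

The largest bag has 4 vertices, giving width 3; this decomposition certifies tw(G) ≤ 3. For the lower bound, the 4 vertices {0, 1, 2, 3} are pairwise adjacent, and any tree decomposition puts a clique entirely inside one bag — forcing width ≥ 3. Combining the bounds, tw(G) = 3.

Treewidth 3.
Bags: B1 = {0, 1, 2, 3}  B2 = {0, 2, 3, 4}  B3 = {0, 1, 2, 5}
Tree: B1–B2, B1–B3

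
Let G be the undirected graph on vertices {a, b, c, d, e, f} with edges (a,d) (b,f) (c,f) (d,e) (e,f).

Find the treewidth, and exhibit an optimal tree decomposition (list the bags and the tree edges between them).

The largest bag has 2 vertices, giving width 1; this decomposition certifies tw(G) ≤ 1. G has an edge, so its treewidth is at least 1. Hence tw(G) = 1 exactly.

Treewidth 1.
One optimal decomposition is:
Bags: B1 = {b, f}  B2 = {e, f}  B3 = {d, e}  B4 = {a, d}  B5 = {c, f}
Tree: B1–B2, B2–B3, B3–B4, B2–B5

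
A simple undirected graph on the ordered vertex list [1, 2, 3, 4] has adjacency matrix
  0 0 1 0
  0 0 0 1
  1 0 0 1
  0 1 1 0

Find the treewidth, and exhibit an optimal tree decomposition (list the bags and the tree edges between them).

Treewidth 1.
One such decomposition:
Bags: B1 = {1, 3}  B2 = {3, 4}  B3 = {2, 4}
Tree: B1–B2, B2–B3

Each bag holds 2 vertices, so the decomposition has width 1, which upper-bounds the treewidth. Since G has at least one edge (e.g. 1–3), it is not an edgeless graph, so tw(G) ≥ 1. The upper and lower bounds meet at 1, so that is the treewidth.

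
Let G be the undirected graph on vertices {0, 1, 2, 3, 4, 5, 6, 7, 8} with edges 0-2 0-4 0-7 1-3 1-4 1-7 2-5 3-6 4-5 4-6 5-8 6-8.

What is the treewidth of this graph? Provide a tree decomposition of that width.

Each bag holds 4 vertices, so the decomposition has width 3, which upper-bounds the treewidth. For the lower bound: the 4 vertex sets {2,5,8}, {6}, {4}, {0,1,3,7} are disjoint, each induces a connected subgraph, and every pair is joined by at least one edge of G. Contracting each set to a single vertex therefore yields K_{4} as a minor, and since treewidth is minor-monotone, tw(G) ≥ tw(K_{4}) = 3. Combining the bounds, tw(G) = 3.

Treewidth 3.
One optimal decomposition is:
Bags: B1 = {2, 5, 6, 8}  B2 = {2, 4, 5, 6}  B3 = {0, 2, 4, 6}  B4 = {0, 3, 4, 6}  B5 = {0, 1, 3, 4}  B6 = {0, 1, 3, 7}
Tree: B1–B2, B2–B3, B3–B4, B4–B5, B5–B6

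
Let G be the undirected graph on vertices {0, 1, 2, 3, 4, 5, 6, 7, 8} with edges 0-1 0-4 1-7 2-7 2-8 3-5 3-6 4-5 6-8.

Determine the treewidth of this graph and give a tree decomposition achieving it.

Each bag holds 3 vertices, so the decomposition has width 2, which upper-bounds the treewidth. Since 6–8–2–7–1–0–4–5–3–6 is a cycle in G, G is not acyclic. Forests are exactly the graphs of treewidth ≤ 1, so tw(G) ≥ 2. The upper and lower bounds meet at 2, so that is the treewidth.

Treewidth 2.
One optimal decomposition is:
Bags: B1 = {2, 6, 8}  B2 = {2, 6, 7}  B3 = {1, 6, 7}  B4 = {0, 1, 6}  B5 = {0, 4, 6}  B6 = {4, 5, 6}  B7 = {3, 5, 6}
Tree: B1–B2, B2–B3, B3–B4, B4–B5, B5–B6, B6–B7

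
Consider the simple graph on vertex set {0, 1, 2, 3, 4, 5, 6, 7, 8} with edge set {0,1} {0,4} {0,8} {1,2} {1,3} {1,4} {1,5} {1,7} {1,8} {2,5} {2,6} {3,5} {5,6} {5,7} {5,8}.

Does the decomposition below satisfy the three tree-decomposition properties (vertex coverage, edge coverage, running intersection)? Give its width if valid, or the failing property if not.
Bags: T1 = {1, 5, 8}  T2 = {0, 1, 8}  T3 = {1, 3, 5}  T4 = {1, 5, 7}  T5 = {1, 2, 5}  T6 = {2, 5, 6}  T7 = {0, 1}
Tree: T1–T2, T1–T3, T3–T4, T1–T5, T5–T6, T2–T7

No — vertex 4 appears in no bag.

A tree decomposition must satisfy three properties: every vertex lies in some bag; for every edge, both endpoints lie together in some bag; and for every vertex, the bags containing it form a connected subtree. Here vertex 4 appears in no bag, so the decomposition is invalid.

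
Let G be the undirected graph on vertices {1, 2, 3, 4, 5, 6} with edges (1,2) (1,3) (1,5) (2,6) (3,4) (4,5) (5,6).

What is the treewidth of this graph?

2

A width-2 tree decomposition is:
Bags: B1 = {2, 5, 6}  B2 = {1, 2, 5}  B3 = {1, 4, 5}  B4 = {1, 3, 4}
Tree: B1–B2, B2–B3, B3–B4
The largest bag has 3 vertices, giving width 2; this decomposition certifies tw(G) ≤ 2. Since 6–2–1–5–6 is a cycle in G, G is not acyclic. Forests are exactly the graphs of treewidth ≤ 1, so tw(G) ≥ 2. The upper and lower bounds meet at 2, so that is the treewidth.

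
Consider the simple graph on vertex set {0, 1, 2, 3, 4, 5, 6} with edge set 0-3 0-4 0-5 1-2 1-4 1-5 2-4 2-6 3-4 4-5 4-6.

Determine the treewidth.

A width-2 tree decomposition is:
Bags: B1 = {0, 4, 5}  B2 = {1, 4, 5}  B3 = {0, 3, 4}  B4 = {1, 2, 4}  B5 = {2, 4, 6}
Tree: B1–B2, B1–B3, B2–B4, B4–B5
Every bag has size at most 3, so the width is 3 − 1 = 2 and tw(G) ≤ 2. On the other hand G contains the 3-clique {0, 3, 4}. A clique must lie in a single bag of any decomposition, so no decomposition can have width below 2. Hence tw(G) = 2 exactly.

2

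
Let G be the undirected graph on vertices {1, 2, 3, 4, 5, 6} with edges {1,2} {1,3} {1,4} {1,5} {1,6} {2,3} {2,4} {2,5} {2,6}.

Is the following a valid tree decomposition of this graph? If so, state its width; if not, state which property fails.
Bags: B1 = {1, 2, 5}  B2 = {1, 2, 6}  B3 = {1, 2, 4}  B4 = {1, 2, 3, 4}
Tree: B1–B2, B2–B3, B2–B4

A tree decomposition must satisfy three properties: every vertex lies in some bag; for every edge, both endpoints lie together in some bag; and for every vertex, the bags containing it form a connected subtree. Here bags containing vertex 4 are not connected in the tree, so the decomposition is invalid.

No — bags containing vertex 4 are not connected in the tree.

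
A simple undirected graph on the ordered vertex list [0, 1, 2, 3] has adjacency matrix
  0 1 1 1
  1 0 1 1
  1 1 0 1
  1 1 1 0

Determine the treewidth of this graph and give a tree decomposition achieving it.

With just one bag of size 4, the width is 4 − 1 = 3, so tw(G) ≤ 3. For the lower bound, the 4 vertices {0, 1, 2, 3} are pairwise adjacent, and any tree decomposition puts a clique entirely inside one bag — forcing width ≥ 3. Hence tw(G) = 3 exactly.

Treewidth 3.
Bags: B1 = {0, 1, 2, 3}
Tree: (single bag)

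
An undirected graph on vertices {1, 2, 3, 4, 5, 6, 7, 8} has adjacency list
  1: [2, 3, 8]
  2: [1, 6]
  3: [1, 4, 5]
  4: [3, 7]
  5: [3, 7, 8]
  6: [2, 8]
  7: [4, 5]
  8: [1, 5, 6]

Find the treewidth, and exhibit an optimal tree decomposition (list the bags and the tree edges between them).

Treewidth 2.
One optimal decomposition is:
Bags: B1 = {1, 2, 6}  B2 = {1, 6, 8}  B3 = {1, 3, 8}  B4 = {3, 5, 8}  B5 = {3, 4, 5}  B6 = {4, 5, 7}
Tree: B1–B2, B2–B3, B3–B4, B4–B5, B5–B6

The largest bag has 3 vertices, giving width 2; this decomposition certifies tw(G) ≤ 2. The edges 2–6–8–1–2 form a cycle, so G is not a tree and its treewidth is at least 2. Therefore the treewidth is 2.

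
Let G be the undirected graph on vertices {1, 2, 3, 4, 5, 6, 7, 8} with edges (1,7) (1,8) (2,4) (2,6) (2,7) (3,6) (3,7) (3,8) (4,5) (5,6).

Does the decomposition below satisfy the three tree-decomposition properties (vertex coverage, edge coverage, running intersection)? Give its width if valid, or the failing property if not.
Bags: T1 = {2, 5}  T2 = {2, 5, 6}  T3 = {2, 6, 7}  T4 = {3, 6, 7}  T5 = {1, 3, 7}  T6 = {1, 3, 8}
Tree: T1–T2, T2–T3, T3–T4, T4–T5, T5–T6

No — vertex 4 appears in no bag.

A tree decomposition must satisfy three properties: every vertex lies in some bag; for every edge, both endpoints lie together in some bag; and for every vertex, the bags containing it form a connected subtree. Here vertex 4 appears in no bag, so the decomposition is invalid.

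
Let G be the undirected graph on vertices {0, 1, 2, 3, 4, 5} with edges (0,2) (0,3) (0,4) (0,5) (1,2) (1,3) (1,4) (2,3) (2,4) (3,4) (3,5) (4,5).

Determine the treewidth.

3

A width-3 tree decomposition is:
Bags: B1 = {0, 2, 3, 4}  B2 = {1, 2, 3, 4}  B3 = {0, 3, 4, 5}
Tree: B1–B2, B1–B3
Every bag has size at most 4, so the width is 4 − 1 = 3 and tw(G) ≤ 3. On the other hand G contains the 4-clique {0, 2, 3, 4}. A clique must lie in a single bag of any decomposition, so no decomposition can have width below 3. The upper and lower bounds meet at 3, so that is the treewidth.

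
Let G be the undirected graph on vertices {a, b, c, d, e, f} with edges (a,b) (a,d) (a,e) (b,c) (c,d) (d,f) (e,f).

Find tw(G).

2

A width-2 tree decomposition is:
Bags: B1 = {a, b, c}  B2 = {a, c, d}  B3 = {a, d, e}  B4 = {d, e, f}
Tree: B1–B2, B2–B3, B3–B4
Every bag has size at most 3, so the width is 3 − 1 = 2 and tw(G) ≤ 2. Since b–c–d–a–b is a cycle in G, G is not acyclic. Forests are exactly the graphs of treewidth ≤ 1, so tw(G) ≥ 2. Therefore the treewidth is 2.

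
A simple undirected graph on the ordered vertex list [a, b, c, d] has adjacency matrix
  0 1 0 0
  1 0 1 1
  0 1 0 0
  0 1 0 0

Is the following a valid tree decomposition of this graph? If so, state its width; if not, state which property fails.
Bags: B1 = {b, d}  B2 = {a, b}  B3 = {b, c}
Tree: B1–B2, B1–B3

Yes; width 1.

Every vertex of G appears in some bag (union = {a, b, c, d}); every edge is covered by a bag; and for each vertex v the set of bags containing v is connected in the bag tree. The decomposition is therefore valid. The largest bag has 2 vertices, so the width is 1.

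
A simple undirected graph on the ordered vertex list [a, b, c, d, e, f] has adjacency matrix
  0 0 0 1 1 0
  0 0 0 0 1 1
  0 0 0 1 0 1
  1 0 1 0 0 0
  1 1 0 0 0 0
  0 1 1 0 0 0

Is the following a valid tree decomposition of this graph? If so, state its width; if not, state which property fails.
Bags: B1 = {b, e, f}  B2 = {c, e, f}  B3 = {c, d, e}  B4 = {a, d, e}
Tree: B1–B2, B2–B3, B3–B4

Yes; width 2.

Checking the three conditions: (i) the bags cover all of {a, b, c, d, e, f}; (ii) for each edge, some bag contains both endpoints; (iii) the bags containing any fixed vertex form a subtree. All hold, so the decomposition is valid with width 3 − 1 = 2.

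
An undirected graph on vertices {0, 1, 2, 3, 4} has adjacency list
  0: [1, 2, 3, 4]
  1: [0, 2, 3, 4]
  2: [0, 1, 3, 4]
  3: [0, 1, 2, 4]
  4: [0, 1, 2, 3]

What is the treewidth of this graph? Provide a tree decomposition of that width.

Treewidth 4.
One optimal decomposition is:
Bags: B1 = {0, 1, 2, 3, 4}
Tree: (single bag)

A single bag containing all 5 vertices is trivially a valid decomposition of width 4. Conversely, {0, 1, 2, 3, 4} is a clique of size 5, and the vertices of any clique must share a bag in every tree decomposition; so some bag has ≥ 5 vertices and tw(G) ≥ 4. Therefore the treewidth is 4.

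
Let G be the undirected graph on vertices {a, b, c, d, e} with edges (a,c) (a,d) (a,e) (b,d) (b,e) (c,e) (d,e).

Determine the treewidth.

2

A width-2 tree decomposition is:
Bags: B1 = {a, c, e}  B2 = {a, d, e}  B3 = {b, d, e}
Tree: B1–B2, B2–B3
The largest bag has 3 vertices, giving width 2; this decomposition certifies tw(G) ≤ 2. For the lower bound, the 3 vertices {a, d, e} are pairwise adjacent, and any tree decomposition puts a clique entirely inside one bag — forcing width ≥ 2. Therefore the treewidth is 2.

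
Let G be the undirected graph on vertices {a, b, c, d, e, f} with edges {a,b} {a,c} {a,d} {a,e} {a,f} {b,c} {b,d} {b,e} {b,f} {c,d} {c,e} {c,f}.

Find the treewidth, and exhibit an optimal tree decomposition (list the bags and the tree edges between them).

Each bag holds 4 vertices, so the decomposition has width 3, which upper-bounds the treewidth. On the other hand G contains the 4-clique {a, b, c, d}. A clique must lie in a single bag of any decomposition, so no decomposition can have width below 3. Therefore the treewidth is 3.

Treewidth 3.
Bags: B1 = {a, b, c, d}  B2 = {a, b, c, f}  B3 = {a, b, c, e}
Tree: B1–B2, B2–B3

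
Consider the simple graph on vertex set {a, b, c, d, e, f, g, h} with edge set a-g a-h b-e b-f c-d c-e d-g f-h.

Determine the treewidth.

2

A width-2 tree decomposition is:
Bags: B1 = {c, d, e}  B2 = {d, e, g}  B3 = {a, e, g}  B4 = {a, e, h}  B5 = {e, f, h}  B6 = {b, e, f}
Tree: B1–B2, B2–B3, B3–B4, B4–B5, B5–B6
The largest bag has 3 vertices, giving width 2; this decomposition certifies tw(G) ≤ 2. For the lower bound, G contains the cycle e–c–d–g–a–h–f–b–e, so G is not a forest; only forests have treewidth ≤ 1, hence tw(G) ≥ 2. Hence tw(G) = 2 exactly.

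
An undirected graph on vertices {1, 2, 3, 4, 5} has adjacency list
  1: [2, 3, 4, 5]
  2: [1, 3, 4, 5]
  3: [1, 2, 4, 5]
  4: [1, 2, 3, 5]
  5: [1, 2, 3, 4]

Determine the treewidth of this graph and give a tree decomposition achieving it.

A single bag containing all 5 vertices is trivially a valid decomposition of width 4. Conversely, {1, 2, 3, 4, 5} is a clique of size 5, and the vertices of any clique must share a bag in every tree decomposition; so some bag has ≥ 5 vertices and tw(G) ≥ 4. Therefore the treewidth is 4.

Treewidth 4.
One optimal decomposition is:
Bags: B1 = {1, 2, 3, 4, 5}
Tree: (single bag)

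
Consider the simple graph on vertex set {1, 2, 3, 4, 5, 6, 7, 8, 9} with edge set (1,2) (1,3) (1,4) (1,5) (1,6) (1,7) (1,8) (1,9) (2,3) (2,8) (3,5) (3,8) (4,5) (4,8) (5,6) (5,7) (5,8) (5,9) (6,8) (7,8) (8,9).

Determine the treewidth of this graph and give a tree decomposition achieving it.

Treewidth 3.
One such decomposition:
Bags: B1 = {1, 5, 8, 9}  B2 = {1, 3, 5, 8}  B3 = {1, 4, 5, 8}  B4 = {1, 2, 3, 8}  B5 = {1, 5, 6, 8}  B6 = {1, 5, 7, 8}
Tree: B1–B2, B1–B3, B2–B4, B2–B5, B5–B6

Each bag holds 4 vertices, so the decomposition has width 3, which upper-bounds the treewidth. Conversely, {1, 2, 3, 8} is a clique of size 4, and the vertices of any clique must share a bag in every tree decomposition; so some bag has ≥ 4 vertices and tw(G) ≥ 3. Combining the bounds, tw(G) = 3.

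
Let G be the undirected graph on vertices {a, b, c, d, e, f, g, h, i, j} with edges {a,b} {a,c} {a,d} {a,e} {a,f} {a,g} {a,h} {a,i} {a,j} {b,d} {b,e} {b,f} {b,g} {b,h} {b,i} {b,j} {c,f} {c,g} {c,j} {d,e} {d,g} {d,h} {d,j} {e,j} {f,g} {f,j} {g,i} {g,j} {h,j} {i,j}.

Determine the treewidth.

4

A width-4 tree decomposition is:
Bags: B1 = {a, b, d, g, j}  B2 = {a, b, d, h, j}  B3 = {a, b, g, i, j}  B4 = {a, b, d, e, j}  B5 = {a, b, f, g, j}  B6 = {a, c, f, g, j}
Tree: B1–B2, B1–B3, B1–B4, B1–B5, B5–B6
The largest bag has 5 vertices, giving width 4; this decomposition certifies tw(G) ≤ 4. Conversely, {a, c, f, g, j} is a clique of size 5, and the vertices of any clique must share a bag in every tree decomposition; so some bag has ≥ 5 vertices and tw(G) ≥ 4. The upper and lower bounds meet at 4, so that is the treewidth.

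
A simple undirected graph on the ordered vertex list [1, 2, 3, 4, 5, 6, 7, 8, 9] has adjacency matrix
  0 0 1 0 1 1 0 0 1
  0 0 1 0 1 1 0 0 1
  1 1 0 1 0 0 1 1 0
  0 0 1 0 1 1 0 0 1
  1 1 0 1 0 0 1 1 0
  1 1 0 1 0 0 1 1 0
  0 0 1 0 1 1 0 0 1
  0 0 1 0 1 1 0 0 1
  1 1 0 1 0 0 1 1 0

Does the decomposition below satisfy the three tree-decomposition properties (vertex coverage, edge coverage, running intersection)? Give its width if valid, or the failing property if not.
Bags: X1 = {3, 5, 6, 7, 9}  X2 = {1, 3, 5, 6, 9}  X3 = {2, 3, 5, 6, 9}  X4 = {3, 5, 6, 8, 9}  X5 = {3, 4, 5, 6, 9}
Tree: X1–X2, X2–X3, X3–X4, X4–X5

Vertex coverage: the bags together contain {1, 2, 3, 4, 5, 6, 7, 8, 9}, the full vertex set. Edge coverage: each edge of G has both endpoints in at least one bag. Running intersection: for every vertex, the bags containing it form a connected subtree. All three properties hold, so this is a valid tree decomposition of width max|bag| − 1 = 4, and hence tw(G) ≤ 4.

Yes; width 4.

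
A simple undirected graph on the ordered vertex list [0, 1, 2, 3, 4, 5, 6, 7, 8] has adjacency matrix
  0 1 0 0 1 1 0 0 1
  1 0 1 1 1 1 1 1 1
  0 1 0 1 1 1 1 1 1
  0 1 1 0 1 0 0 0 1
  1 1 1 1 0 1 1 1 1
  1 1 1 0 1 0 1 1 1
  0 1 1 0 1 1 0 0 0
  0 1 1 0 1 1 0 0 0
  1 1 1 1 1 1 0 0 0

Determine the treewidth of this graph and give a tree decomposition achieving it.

The largest bag has 5 vertices, giving width 4; this decomposition certifies tw(G) ≤ 4. Conversely, {0, 1, 4, 5, 8} is a clique of size 5, and the vertices of any clique must share a bag in every tree decomposition; so some bag has ≥ 5 vertices and tw(G) ≥ 4. Therefore the treewidth is 4.

Treewidth 4.
One optimal decomposition is:
Bags: B1 = {1, 2, 4, 5, 8}  B2 = {0, 1, 4, 5, 8}  B3 = {1, 2, 3, 4, 8}  B4 = {1, 2, 4, 5, 7}  B5 = {1, 2, 4, 5, 6}
Tree: B1–B2, B1–B3, B1–B4, B1–B5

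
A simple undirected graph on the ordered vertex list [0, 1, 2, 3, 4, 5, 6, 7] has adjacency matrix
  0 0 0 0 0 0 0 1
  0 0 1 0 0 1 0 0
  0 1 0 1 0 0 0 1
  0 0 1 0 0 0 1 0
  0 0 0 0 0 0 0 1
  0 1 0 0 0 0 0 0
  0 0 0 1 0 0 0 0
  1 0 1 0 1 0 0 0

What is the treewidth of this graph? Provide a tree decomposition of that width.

Each bag holds 2 vertices, so the decomposition has width 1, which upper-bounds the treewidth. Any graph with an edge has treewidth ≥ 1, and G has the edge 2–7. Therefore the treewidth is 1.

Treewidth 1.
Bags: B1 = {2, 7}  B2 = {1, 2}  B3 = {2, 3}  B4 = {0, 7}  B5 = {1, 5}  B6 = {4, 7}  B7 = {3, 6}
Tree: B1–B2, B2–B3, B1–B4, B2–B5, B4–B6, B3–B7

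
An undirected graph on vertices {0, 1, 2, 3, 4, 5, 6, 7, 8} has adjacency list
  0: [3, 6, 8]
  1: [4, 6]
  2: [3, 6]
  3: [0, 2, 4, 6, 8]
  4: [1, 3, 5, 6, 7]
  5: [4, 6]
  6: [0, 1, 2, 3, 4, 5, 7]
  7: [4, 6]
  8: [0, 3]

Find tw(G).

A width-2 tree decomposition is:
Bags: B1 = {4, 6, 7}  B2 = {3, 4, 6}  B3 = {0, 3, 6}  B4 = {4, 5, 6}  B5 = {1, 4, 6}  B6 = {2, 3, 6}  B7 = {0, 3, 8}
Tree: B1–B2, B2–B3, B1–B4, B4–B5, B2–B6, B3–B7
Each bag holds 3 vertices, so the decomposition has width 2, which upper-bounds the treewidth. On the other hand G contains the 3-clique {0, 3, 8}. A clique must lie in a single bag of any decomposition, so no decomposition can have width below 2. Combining the bounds, tw(G) = 2.

2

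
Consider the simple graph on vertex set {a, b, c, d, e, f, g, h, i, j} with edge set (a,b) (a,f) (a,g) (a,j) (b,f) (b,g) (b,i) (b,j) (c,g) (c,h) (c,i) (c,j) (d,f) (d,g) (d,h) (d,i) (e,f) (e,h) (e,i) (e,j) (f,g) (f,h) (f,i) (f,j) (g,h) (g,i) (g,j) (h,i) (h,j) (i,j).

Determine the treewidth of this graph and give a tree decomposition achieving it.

Treewidth 4.
One optimal decomposition is:
Bags: B1 = {f, g, h, i, j}  B2 = {b, f, g, i, j}  B3 = {d, f, g, h, i}  B4 = {a, b, f, g, j}  B5 = {c, g, h, i, j}  B6 = {e, f, h, i, j}
Tree: B1–B2, B1–B3, B2–B4, B1–B5, B1–B6

The largest bag has 5 vertices, giving width 4; this decomposition certifies tw(G) ≤ 4. On the other hand G contains the 5-clique {c, g, h, i, j}. A clique must lie in a single bag of any decomposition, so no decomposition can have width below 4. Therefore the treewidth is 4.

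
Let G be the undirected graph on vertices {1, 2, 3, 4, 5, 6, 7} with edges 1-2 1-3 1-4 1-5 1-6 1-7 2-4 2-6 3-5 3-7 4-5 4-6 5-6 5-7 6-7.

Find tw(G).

A width-3 tree decomposition is:
Bags: B1 = {1, 4, 5, 6}  B2 = {1, 5, 6, 7}  B3 = {1, 2, 4, 6}  B4 = {1, 3, 5, 7}
Tree: B1–B2, B1–B3, B2–B4
Every bag has size at most 4, so the width is 4 − 1 = 3 and tw(G) ≤ 3. For the lower bound, the 4 vertices {1, 2, 4, 6} are pairwise adjacent, and any tree decomposition puts a clique entirely inside one bag — forcing width ≥ 3. Combining the bounds, tw(G) = 3.

3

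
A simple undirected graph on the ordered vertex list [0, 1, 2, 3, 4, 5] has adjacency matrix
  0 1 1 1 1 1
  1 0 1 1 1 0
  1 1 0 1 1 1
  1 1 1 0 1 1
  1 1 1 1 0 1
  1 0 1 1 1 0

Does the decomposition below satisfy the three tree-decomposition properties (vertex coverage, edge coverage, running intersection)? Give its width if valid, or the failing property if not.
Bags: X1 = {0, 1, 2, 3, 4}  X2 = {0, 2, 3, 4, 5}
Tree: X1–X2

Every vertex of G appears in some bag (union = {0, 1, 2, 3, 4, 5}); every edge is covered by a bag; and for each vertex v the set of bags containing v is connected in the bag tree. The decomposition is therefore valid. The largest bag has 5 vertices, so the width is 4.

Yes; width 4.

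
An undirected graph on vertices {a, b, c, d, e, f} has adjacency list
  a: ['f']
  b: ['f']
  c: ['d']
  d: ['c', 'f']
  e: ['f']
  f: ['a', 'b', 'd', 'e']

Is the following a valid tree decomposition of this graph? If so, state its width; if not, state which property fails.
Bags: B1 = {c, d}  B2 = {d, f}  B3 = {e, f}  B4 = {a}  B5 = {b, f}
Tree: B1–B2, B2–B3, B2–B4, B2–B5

No — edge (f,a) lies in no bag.

A tree decomposition must satisfy three properties: every vertex lies in some bag; for every edge, both endpoints lie together in some bag; and for every vertex, the bags containing it form a connected subtree. Here edge (f,a) lies in no bag, so the decomposition is invalid.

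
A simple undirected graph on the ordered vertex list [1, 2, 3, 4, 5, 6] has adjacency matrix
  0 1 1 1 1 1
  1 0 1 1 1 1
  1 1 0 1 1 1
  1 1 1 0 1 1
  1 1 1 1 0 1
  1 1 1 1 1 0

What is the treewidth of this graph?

5

A width-5 tree decomposition is:
Bags: B1 = {1, 2, 3, 4, 5, 6}
Tree: (single bag)
A single bag containing all 6 vertices is trivially a valid decomposition of width 5. Conversely, {1, 2, 3, 4, 5, 6} is a clique of size 6, and the vertices of any clique must share a bag in every tree decomposition; so some bag has ≥ 6 vertices and tw(G) ≥ 5. Hence tw(G) = 5 exactly.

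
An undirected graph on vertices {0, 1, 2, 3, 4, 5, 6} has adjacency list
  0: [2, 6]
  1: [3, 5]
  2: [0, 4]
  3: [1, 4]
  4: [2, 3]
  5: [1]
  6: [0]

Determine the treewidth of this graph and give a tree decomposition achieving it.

Treewidth 1.
One optimal decomposition is:
Bags: B1 = {0, 6}  B2 = {0, 2}  B3 = {2, 4}  B4 = {3, 4}  B5 = {1, 3}  B6 = {1, 5}
Tree: B1–B2, B2–B3, B3–B4, B4–B5, B5–B6

The largest bag has 2 vertices, giving width 1; this decomposition certifies tw(G) ≤ 1. G has an edge, so its treewidth is at least 1. The upper and lower bounds meet at 1, so that is the treewidth.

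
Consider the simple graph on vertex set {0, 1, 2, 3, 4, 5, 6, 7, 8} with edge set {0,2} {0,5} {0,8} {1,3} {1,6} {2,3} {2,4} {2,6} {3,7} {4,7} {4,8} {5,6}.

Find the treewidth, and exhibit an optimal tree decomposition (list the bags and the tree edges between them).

Every bag has size at most 4, so the width is 4 − 1 = 3 and tw(G) ≤ 3. For the lower bound: the 4 vertex sets {0,5,8}, {4}, {2}, {1,3,6,7} are disjoint, each induces a connected subgraph, and every pair is joined by at least one edge of G. Contracting each set to a single vertex therefore yields K_{4} as a minor, and since treewidth is minor-monotone, tw(G) ≥ tw(K_{4}) = 3. Therefore the treewidth is 3.

Treewidth 3.
One optimal decomposition is:
Bags: B1 = {0, 4, 5, 8}  B2 = {0, 2, 4, 5}  B3 = {2, 4, 5, 6}  B4 = {2, 4, 6, 7}  B5 = {2, 3, 6, 7}  B6 = {1, 3, 6, 7}
Tree: B1–B2, B2–B3, B3–B4, B4–B5, B5–B6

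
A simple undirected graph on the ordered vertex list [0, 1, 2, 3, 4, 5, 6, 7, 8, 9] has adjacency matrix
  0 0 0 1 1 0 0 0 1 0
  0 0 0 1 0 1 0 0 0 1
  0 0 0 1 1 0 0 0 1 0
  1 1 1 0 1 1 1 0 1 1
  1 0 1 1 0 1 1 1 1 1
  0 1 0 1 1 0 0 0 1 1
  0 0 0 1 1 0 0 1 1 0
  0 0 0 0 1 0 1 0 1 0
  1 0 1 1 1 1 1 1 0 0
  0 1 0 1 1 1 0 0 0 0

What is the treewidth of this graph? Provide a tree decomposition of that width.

Treewidth 3.
One such decomposition:
Bags: B1 = {0, 3, 4, 8}  B2 = {3, 4, 5, 8}  B3 = {3, 4, 6, 8}  B4 = {3, 4, 5, 9}  B5 = {1, 3, 5, 9}  B6 = {2, 3, 4, 8}  B7 = {4, 6, 7, 8}
Tree: B1–B2, B1–B3, B2–B4, B4–B5, B3–B6, B3–B7

Every bag has size at most 4, so the width is 4 − 1 = 3 and tw(G) ≤ 3. Conversely, {1, 3, 5, 9} is a clique of size 4, and the vertices of any clique must share a bag in every tree decomposition; so some bag has ≥ 4 vertices and tw(G) ≥ 3. Hence tw(G) = 3 exactly.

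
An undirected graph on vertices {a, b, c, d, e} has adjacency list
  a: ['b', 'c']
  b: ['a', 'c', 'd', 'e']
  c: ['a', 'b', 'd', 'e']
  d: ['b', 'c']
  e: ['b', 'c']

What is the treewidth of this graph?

A width-2 tree decomposition is:
Bags: B1 = {a, b, c}  B2 = {b, c, d}  B3 = {b, c, e}
Tree: B1–B2, B2–B3
Each bag holds 3 vertices, so the decomposition has width 2, which upper-bounds the treewidth. On the other hand G contains the 3-clique {b, c, d}. A clique must lie in a single bag of any decomposition, so no decomposition can have width below 2. Therefore the treewidth is 2.

2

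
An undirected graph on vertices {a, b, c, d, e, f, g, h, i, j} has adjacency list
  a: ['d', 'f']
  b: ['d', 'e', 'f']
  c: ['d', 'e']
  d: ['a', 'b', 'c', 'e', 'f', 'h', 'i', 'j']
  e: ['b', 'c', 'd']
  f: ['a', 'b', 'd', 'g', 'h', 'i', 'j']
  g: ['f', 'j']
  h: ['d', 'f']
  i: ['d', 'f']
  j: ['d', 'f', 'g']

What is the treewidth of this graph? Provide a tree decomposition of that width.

Every bag has size at most 3, so the width is 3 − 1 = 2 and tw(G) ≤ 2. Conversely, {c, d, e} is a clique of size 3, and the vertices of any clique must share a bag in every tree decomposition; so some bag has ≥ 3 vertices and tw(G) ≥ 2. Therefore the treewidth is 2.

Treewidth 2.
One such decomposition:
Bags: B1 = {d, f, j}  B2 = {a, d, f}  B3 = {d, f, i}  B4 = {b, d, f}  B5 = {b, d, e}  B6 = {f, g, j}  B7 = {c, d, e}  B8 = {d, f, h}
Tree: B1–B2, B2–B3, B2–B4, B4–B5, B1–B6, B5–B7, B1–B8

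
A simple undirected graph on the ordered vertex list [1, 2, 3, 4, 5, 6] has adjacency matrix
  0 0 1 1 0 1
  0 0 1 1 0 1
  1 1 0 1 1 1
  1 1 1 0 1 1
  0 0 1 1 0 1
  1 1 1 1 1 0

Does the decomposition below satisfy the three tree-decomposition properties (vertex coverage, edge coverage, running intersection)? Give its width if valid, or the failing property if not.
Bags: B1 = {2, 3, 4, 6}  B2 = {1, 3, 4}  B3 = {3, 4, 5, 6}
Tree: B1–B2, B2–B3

A tree decomposition must satisfy three properties: every vertex lies in some bag; for every edge, both endpoints lie together in some bag; and for every vertex, the bags containing it form a connected subtree. Here edge (6,1) lies in no bag, so the decomposition is invalid.

No — edge (6,1) lies in no bag.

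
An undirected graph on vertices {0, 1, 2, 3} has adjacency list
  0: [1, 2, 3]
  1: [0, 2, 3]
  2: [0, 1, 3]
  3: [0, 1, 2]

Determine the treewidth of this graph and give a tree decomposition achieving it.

Treewidth 3.
One such decomposition:
Bags: B1 = {0, 1, 2, 3}
Tree: (single bag)

With just one bag of size 4, the width is 4 − 1 = 3, so tw(G) ≤ 3. For the lower bound, the 4 vertices {0, 1, 2, 3} are pairwise adjacent, and any tree decomposition puts a clique entirely inside one bag — forcing width ≥ 3. The upper and lower bounds meet at 3, so that is the treewidth.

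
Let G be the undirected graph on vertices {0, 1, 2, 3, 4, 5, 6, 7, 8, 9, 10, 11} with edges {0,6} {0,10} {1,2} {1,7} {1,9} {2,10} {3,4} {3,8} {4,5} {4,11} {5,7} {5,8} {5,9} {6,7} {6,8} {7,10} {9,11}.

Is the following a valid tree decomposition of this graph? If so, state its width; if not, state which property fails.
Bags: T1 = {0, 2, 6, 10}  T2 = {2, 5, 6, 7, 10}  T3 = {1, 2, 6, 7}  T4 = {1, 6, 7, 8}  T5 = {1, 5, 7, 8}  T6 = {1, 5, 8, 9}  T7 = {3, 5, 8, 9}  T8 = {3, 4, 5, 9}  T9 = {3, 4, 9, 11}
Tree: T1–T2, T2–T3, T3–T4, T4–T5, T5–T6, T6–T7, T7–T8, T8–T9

A tree decomposition must satisfy three properties: every vertex lies in some bag; for every edge, both endpoints lie together in some bag; and for every vertex, the bags containing it form a connected subtree. Here bags containing vertex 5 are not connected in the tree, so the decomposition is invalid.

No — bags containing vertex 5 are not connected in the tree.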